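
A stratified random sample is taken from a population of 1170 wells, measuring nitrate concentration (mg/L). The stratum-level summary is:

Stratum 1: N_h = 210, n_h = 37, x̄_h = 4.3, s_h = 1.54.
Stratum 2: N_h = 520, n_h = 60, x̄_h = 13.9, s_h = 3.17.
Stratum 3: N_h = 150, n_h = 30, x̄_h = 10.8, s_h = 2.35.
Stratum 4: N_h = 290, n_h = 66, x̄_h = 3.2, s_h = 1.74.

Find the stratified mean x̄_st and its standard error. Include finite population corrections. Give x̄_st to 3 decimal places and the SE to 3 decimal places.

x̄_st = Σ W_h x̄_h = (210·4.3 + 520·13.9 + 150·10.8 + 290·3.2)/1170 = 9.12735
V̂(x̄_st) = Σ W_h² (1 − n_h/N_h) s_h²/n_h, with W_h = N_h/N and N = 1170:
  stratum 1: (210/1170)²·(1 − 37/210)·1.54²/37 = 0.00170111
  stratum 2: (520/1170)²·(1 − 60/520)·3.17²/60 = 0.0292656
  stratum 3: (150/1170)²·(1 − 30/150)·2.35²/30 = 0.00242056
  stratum 4: (290/1170)²·(1 − 66/290)·1.74²/66 = 0.00217685
V̂(x̄_st) = 0.0355641
SE(x̄_st) = √0.0355641 = 0.188584

x̄_st ≈ 9.127, SE ≈ 0.189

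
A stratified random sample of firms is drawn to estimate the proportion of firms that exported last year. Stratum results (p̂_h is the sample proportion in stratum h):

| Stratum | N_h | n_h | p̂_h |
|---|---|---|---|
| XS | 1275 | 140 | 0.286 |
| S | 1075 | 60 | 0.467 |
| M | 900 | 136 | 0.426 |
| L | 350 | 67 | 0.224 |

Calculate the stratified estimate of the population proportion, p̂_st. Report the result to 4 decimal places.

p̂_st ≈ 0.3690

N = 3600; stratum weights W_h = N_h/N.
p̂_st = Σ W_h p̂_h = (1275·0.286 + 1075·0.467 + 900·0.426 + 350·0.224)/3600 = 0.36902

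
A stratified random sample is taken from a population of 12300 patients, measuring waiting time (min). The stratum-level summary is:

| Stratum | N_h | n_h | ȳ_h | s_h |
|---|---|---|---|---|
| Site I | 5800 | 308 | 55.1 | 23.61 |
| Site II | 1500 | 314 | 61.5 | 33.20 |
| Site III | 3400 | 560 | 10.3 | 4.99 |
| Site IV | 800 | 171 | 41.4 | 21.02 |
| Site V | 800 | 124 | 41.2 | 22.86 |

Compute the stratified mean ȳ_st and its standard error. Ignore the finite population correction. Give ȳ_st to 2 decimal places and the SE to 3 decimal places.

ȳ_st ≈ 41.70, SE ≈ 0.698

ȳ_st = Σ W_h ȳ_h = (5800·55.1 + 1500·61.5 + 3400·10.3 + 800·41.4 + 800·41.2)/12300 = 41.70163
V̂(ȳ_st) = Σ W_h² s_h²/n_h, with W_h = N_h/N and N = 12300:
  stratum Site I: (5800/12300)²·23.61²/308 = 0.402427
  stratum Site II: (1500/12300)²·33.20²/314 = 0.0522058
  stratum Site III: (3400/12300)²·4.99²/560 = 0.00339751
  stratum Site IV: (800/12300)²·21.02²/171 = 0.0109305
  stratum Site V: (800/12300)²·22.86²/124 = 0.0178279
V̂(ȳ_st) = 0.486789
SE(ȳ_st) = √0.486789 = 0.697702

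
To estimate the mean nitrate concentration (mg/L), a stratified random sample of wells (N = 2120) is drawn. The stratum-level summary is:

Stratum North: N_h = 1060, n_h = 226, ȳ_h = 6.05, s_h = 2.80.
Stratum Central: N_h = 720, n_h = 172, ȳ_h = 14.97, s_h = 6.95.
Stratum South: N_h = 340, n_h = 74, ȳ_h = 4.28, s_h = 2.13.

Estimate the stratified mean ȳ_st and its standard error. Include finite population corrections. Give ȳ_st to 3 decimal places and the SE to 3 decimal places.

ȳ_st ≈ 8.796, SE ≈ 0.181

ȳ_st = Σ W_h ȳ_h = (1060·6.05 + 720·14.97 + 340·4.28)/2120 = 8.79557
V̂(ȳ_st) = Σ W_h² (1 − n_h/N_h) s_h²/n_h, with W_h = N_h/N and N = 2120:
  stratum North: (1060/2120)²·(1 − 226/1060)·2.80²/226 = 0.00682351
  stratum Central: (720/2120)²·(1 − 172/720)·6.95²/172 = 0.0246537
  stratum South: (340/2120)²·(1 − 74/340)·2.13²/74 = 0.00123372
V̂(ȳ_st) = 0.032711
SE(ȳ_st) = √0.032711 = 0.180862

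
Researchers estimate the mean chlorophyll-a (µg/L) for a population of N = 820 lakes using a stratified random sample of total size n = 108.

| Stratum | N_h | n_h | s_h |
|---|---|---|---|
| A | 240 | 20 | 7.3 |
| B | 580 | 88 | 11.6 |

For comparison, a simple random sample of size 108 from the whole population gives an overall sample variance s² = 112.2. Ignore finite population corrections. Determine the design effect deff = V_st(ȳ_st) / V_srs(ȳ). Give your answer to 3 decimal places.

deff ≈ 0.956

V̂(ȳ_st) = Σ W_h² s_h²/n_h, with W_h = N_h/N and N = 820:
  stratum A: (240/820)²·7.3²/20 = 0.22825
  stratum B: (580/820)²·11.6²/88 = 0.765
V_st = 0.99325
V_srs = s²/n = 112.2/108 = 1.03889
deff = V_st / V_srs = 0.99325/1.03889 = 0.9561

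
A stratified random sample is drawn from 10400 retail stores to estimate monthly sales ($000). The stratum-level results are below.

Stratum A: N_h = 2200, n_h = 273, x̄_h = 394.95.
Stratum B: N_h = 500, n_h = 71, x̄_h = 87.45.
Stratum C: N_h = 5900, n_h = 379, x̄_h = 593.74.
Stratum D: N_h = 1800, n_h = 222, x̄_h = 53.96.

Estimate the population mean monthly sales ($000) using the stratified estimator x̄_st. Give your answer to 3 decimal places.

x̄_st ≈ 433.924

N = Σ N_h = 10400. Stratum weights W_h = N_h/N.
x̄_st = (2200·394.95 + 500·87.45 + 5900·593.74 + 1800·53.96) / 10400 = 433.92394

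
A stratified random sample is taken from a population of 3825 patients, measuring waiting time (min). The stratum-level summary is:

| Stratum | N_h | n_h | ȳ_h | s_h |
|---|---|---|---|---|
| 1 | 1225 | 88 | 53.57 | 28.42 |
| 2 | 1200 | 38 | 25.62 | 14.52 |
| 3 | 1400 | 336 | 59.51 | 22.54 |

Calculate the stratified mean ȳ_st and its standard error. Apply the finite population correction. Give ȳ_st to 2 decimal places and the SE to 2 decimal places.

ȳ_st = Σ W_h ȳ_h = (1225·53.57 + 1200·25.62 + 1400·59.51)/3825 = 46.97549
V̂(ȳ_st) = Σ W_h² (1 − n_h/N_h) s_h²/n_h, with W_h = N_h/N and N = 3825:
  stratum 1: (1225/3825)²·(1 − 88/1225)·28.42²/88 = 0.873774
  stratum 2: (1200/3825)²·(1 − 38/1200)·14.52²/38 = 0.528779
  stratum 3: (1400/3825)²·(1 − 336/1400)·22.54²/336 = 0.153948
V̂(ȳ_st) = 1.5565
SE(ȳ_st) = √1.5565 = 1.2476

ȳ_st ≈ 46.98, SE ≈ 1.25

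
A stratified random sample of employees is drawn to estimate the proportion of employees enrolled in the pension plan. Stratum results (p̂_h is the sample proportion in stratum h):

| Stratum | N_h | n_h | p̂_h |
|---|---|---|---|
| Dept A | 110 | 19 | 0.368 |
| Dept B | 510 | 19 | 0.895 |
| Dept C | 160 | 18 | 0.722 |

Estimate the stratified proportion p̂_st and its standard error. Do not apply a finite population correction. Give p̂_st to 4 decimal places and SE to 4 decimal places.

N = 780; stratum weights W_h = N_h/N.
p̂_st = Σ W_h p̂_h = (110·0.368 + 510·0.895 + 160·0.722)/780 = 0.78519
V̂(p̂_st) = Σ W_h² p̂_h(1−p̂_h)/(n_h−1):
  stratum Dept A: (110/780)²·0.368·0.632/18 = 0.000256974
  stratum Dept B: (510/780)²·0.895·0.105/18 = 0.00223198
  stratum Dept C: (160/780)²·0.722·0.278/17 = 0.000496803
V̂(p̂_st) = 0.00298576; SE = √V̂ = 0.0546421

p̂_st ≈ 0.7852, SE ≈ 0.0546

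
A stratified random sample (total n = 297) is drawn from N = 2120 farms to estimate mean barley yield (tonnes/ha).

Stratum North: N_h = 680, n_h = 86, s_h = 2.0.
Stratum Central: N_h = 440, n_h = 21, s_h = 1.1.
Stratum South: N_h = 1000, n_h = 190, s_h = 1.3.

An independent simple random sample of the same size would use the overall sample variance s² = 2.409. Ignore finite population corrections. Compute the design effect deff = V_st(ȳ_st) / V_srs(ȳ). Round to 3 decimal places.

deff ≈ 1.140

V̂(ȳ_st) = Σ W_h² s_h²/n_h, with W_h = N_h/N and N = 2120:
  stratum North: (680/2120)²·2.0²/86 = 0.00478528
  stratum Central: (440/2120)²·1.1²/21 = 0.00248199
  stratum South: (1000/2120)²·1.3²/190 = 0.00197907
V_st = 0.00924634
V_srs = s²/n = 2.409/297 = 0.00811111
deff = V_st / V_srs = 0.00924634/0.00811111 = 1.1400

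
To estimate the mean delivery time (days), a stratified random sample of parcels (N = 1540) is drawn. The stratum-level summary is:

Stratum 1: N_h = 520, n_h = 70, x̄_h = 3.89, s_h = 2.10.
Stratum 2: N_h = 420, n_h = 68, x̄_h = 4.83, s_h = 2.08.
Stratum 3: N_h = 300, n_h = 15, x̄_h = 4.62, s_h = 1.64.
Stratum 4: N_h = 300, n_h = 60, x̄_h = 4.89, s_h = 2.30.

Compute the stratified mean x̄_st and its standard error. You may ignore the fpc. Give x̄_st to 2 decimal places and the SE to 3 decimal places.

x̄_st = Σ W_h x̄_h = (520·3.89 + 420·4.83 + 300·4.62 + 300·4.89)/1540 = 4.48338
V̂(x̄_st) = Σ W_h² s_h²/n_h, with W_h = N_h/N and N = 1540:
  stratum 1: (520/1540)²·2.10²/70 = 0.007183
  stratum 2: (420/1540)²·2.08²/68 = 0.00473233
  stratum 3: (300/1540)²·1.64²/15 = 0.00680452
  stratum 4: (300/1540)²·2.30²/60 = 0.00334584
V̂(x̄_st) = 0.0220657
SE(x̄_st) = √0.0220657 = 0.148545

x̄_st ≈ 4.48, SE ≈ 0.149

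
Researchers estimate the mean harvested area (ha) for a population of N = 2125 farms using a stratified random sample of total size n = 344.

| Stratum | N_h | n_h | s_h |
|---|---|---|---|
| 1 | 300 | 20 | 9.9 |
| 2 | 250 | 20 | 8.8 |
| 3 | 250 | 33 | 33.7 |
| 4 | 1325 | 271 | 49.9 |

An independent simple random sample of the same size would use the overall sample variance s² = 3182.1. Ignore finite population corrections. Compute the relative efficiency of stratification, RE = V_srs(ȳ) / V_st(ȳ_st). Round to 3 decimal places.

V̂(ȳ_st) = Σ W_h² s_h²/n_h, with W_h = N_h/N and N = 2125:
  stratum 1: (300/2125)²·9.9²/20 = 0.0976709
  stratum 2: (250/2125)²·8.8²/20 = 0.0535917
  stratum 3: (250/2125)²·33.7²/33 = 0.47633
  stratum 4: (1325/2125)²·49.9²/271 = 3.57228
V_st = 4.19987
V_srs = s²/n = 3182.1/344 = 9.25029
Relative efficiency = V_srs / V_st = 9.25029/4.19987 = 2.2025

RE ≈ 2.203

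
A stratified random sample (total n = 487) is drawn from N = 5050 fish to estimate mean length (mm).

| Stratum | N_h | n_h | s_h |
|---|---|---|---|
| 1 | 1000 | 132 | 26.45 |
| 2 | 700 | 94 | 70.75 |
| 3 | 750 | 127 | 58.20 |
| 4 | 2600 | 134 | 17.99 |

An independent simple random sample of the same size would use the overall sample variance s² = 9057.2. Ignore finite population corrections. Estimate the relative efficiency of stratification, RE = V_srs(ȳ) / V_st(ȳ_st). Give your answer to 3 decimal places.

RE ≈ 7.562

V̂(ȳ_st) = Σ W_h² s_h²/n_h, with W_h = N_h/N and N = 5050:
  stratum 1: (1000/5050)²·26.45²/132 = 0.207824
  stratum 2: (700/5050)²·70.75²/94 = 1.02315
  stratum 3: (750/5050)²·58.20²/127 = 0.588277
  stratum 4: (2600/5050)²·17.99²/134 = 0.640209
V_st = 2.45946
V_srs = s²/n = 9057.2/487 = 18.5979
Relative efficiency = V_srs / V_st = 18.5979/2.45946 = 7.5618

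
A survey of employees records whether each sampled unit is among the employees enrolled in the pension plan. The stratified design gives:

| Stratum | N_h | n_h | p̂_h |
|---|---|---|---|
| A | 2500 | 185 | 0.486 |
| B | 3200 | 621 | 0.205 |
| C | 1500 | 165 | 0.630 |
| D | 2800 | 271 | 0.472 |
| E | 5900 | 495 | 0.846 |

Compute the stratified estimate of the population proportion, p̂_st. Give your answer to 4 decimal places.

p̂_st ≈ 0.5742

N = 15900; stratum weights W_h = N_h/N.
p̂_st = Σ W_h p̂_h = (2500·0.486 + 3200·0.205 + 1500·0.630 + 2800·0.472 + 5900·0.846)/15900 = 0.57415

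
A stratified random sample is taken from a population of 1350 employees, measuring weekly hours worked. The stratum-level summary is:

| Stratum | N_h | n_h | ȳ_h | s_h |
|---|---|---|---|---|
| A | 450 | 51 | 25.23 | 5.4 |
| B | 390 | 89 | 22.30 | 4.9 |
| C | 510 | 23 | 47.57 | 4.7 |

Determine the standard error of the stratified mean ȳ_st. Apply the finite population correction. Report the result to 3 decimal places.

SE(ȳ_st) ≈ 0.452

V̂(ȳ_st) = Σ W_h² (1 − n_h/N_h) s_h²/n_h, with W_h = N_h/N and N = 1350:
  stratum A: (450/1350)²·(1 − 51/450)·5.4²/51 = 0.0563294
  stratum B: (390/1350)²·(1 − 89/390)·4.9²/89 = 0.0173766
  stratum C: (510/1350)²·(1 − 23/510)·4.7²/23 = 0.130888
V̂(ȳ_st) = 0.204594
SE(ȳ_st) = √0.204594 = 0.452321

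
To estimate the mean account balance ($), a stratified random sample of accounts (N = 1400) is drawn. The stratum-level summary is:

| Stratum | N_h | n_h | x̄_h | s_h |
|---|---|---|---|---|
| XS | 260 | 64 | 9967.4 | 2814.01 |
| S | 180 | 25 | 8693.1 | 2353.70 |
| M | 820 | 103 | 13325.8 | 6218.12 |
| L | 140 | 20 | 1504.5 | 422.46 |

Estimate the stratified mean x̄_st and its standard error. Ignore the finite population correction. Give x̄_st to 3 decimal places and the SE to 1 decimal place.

x̄_st = Σ W_h x̄_h = (260·9967.4 + 180·8693.1 + 820·13325.8 + 140·1504.5)/1400 = 10924.33429
V̂(x̄_st) = Σ W_h² s_h²/n_h, with W_h = N_h/N and N = 1400:
  stratum XS: (260/1400)²·2814.01²/64 = 4267.39
  stratum S: (180/1400)²·2353.70²/25 = 3663.12
  stratum M: (820/1400)²·6218.12²/103 = 128781
  stratum L: (140/1400)²·422.46²/20 = 89.2362
V̂(x̄_st) = 136801
SE(x̄_st) = √136801 = 369.866

x̄_st ≈ 10924.334, SE ≈ 369.9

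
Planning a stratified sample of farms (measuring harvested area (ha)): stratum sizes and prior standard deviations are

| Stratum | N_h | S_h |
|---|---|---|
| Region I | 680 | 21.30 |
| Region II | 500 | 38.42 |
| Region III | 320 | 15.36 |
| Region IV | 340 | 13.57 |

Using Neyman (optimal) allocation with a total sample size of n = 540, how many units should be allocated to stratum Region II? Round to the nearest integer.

Neyman allocation: n_h = n · N_h S_h / Σ N_i S_i, with n = 540.
  stratum Region I: N_h·S_h = 680·21.30 = 14484.00
  stratum Region II: N_h·S_h = 500·38.42 = 19210.00
  stratum Region III: N_h·S_h = 320·15.36 = 4915.20
  stratum Region IV: N_h·S_h = 340·13.57 = 4613.80
Σ N_h S_h = 43223.00
n for stratum Region II = 540·19210.00/43223.00 = 239.997 → 240

240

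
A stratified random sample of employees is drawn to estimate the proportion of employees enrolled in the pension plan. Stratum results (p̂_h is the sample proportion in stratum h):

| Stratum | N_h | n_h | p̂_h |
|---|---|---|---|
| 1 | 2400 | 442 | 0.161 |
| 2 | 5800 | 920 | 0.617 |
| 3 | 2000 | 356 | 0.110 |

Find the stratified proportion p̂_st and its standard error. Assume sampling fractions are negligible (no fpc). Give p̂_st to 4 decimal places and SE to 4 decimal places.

N = 10200; stratum weights W_h = N_h/N.
p̂_st = Σ W_h p̂_h = (2400·0.161 + 5800·0.617 + 2000·0.110)/10200 = 0.41029
V̂(p̂_st) = Σ W_h² p̂_h(1−p̂_h)/(n_h−1):
  stratum 1: (2400/10200)²·0.161·0.839/441 = 1.69579e-05
  stratum 2: (5800/10200)²·0.617·0.383/919 = 8.31427e-05
  stratum 3: (2000/10200)²·0.110·0.890/355 = 1.06026e-05
V̂(p̂_st) = 0.000110703; SE = √V̂ = 0.0105216

p̂_st ≈ 0.4103, SE ≈ 0.0105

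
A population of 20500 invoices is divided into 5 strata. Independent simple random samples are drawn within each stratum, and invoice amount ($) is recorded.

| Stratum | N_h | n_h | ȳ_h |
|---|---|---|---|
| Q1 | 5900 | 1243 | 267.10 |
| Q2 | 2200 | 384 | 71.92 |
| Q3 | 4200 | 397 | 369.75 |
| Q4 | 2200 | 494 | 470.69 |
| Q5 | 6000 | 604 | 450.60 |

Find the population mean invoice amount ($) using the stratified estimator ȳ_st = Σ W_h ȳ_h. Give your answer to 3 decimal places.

N = Σ N_h = 20500. Stratum weights W_h = N_h/N.
ȳ_st = (5900·267.10 + 2200·71.92 + 4200·369.75 + 2200·470.69 + 6000·450.60) / 20500 = 342.74059

ȳ_st ≈ 342.741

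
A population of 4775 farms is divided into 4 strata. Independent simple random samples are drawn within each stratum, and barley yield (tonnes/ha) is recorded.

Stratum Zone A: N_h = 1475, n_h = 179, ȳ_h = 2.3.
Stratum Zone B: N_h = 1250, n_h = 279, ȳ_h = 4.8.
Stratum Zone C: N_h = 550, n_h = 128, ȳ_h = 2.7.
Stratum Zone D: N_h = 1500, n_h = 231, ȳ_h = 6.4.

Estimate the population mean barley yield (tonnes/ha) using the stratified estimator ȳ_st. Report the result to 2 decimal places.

ȳ_st ≈ 4.29

N = Σ N_h = 4775. Stratum weights W_h = N_h/N.
ȳ_st = (1475·2.3 + 1250·4.8 + 550·2.7 + 1500·6.4) / 4775 = 4.2885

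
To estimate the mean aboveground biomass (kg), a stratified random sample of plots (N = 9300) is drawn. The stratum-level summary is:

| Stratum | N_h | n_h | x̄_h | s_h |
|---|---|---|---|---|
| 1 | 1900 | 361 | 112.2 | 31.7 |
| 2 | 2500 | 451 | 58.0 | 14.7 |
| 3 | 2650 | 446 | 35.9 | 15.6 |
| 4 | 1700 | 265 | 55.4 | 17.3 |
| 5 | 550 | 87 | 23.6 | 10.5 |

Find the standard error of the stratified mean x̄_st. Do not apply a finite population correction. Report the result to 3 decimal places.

V̂(x̄_st) = Σ W_h² s_h²/n_h, with W_h = N_h/N and N = 9300:
  stratum 1: (1900/9300)²·31.7²/361 = 0.116186
  stratum 2: (2500/9300)²·14.7²/451 = 0.0346236
  stratum 3: (2650/9300)²·15.6²/446 = 0.0443037
  stratum 4: (1700/9300)²·17.3²/265 = 0.0377379
  stratum 5: (550/9300)²·10.5²/87 = 0.00443219
V̂(x̄_st) = 0.237283
SE(x̄_st) = √0.237283 = 0.487117

SE(x̄_st) ≈ 0.487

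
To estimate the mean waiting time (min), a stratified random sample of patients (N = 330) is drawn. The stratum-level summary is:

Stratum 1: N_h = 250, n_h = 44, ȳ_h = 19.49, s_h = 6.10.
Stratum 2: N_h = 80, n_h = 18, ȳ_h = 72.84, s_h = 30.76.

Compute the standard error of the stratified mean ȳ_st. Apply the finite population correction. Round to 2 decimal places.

V̂(ȳ_st) = Σ W_h² (1 − n_h/N_h) s_h²/n_h, with W_h = N_h/N and N = 330:
  stratum 1: (250/330)²·(1 − 44/250)·6.10²/44 = 0.399932
  stratum 2: (80/330)²·(1 − 18/80)·30.76²/18 = 2.39416
V̂(ȳ_st) = 2.7941
SE(ȳ_st) = √2.7941 = 1.67156

SE(ȳ_st) ≈ 1.67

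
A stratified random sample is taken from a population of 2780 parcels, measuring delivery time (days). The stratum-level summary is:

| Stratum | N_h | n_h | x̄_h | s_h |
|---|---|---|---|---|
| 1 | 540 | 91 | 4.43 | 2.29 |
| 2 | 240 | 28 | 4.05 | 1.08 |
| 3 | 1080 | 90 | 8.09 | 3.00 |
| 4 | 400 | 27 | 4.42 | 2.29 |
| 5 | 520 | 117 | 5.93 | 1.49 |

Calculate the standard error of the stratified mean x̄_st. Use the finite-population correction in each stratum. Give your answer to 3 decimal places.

SE(x̄_st) ≈ 0.142

V̂(x̄_st) = Σ W_h² (1 − n_h/N_h) s_h²/n_h, with W_h = N_h/N and N = 2780:
  stratum 1: (540/2780)²·(1 − 91/540)·2.29²/91 = 0.00180792
  stratum 2: (240/2780)²·(1 − 28/240)·1.08²/28 = 0.00027425
  stratum 3: (1080/2780)²·(1 − 90/1080)·3.00²/90 = 0.0138347
  stratum 4: (400/2780)²·(1 − 27/400)·2.29²/27 = 0.00374961
  stratum 5: (520/2780)²·(1 − 117/520)·1.49²/117 = 0.000514524
V̂(x̄_st) = 0.020181
SE(x̄_st) = √0.020181 = 0.14206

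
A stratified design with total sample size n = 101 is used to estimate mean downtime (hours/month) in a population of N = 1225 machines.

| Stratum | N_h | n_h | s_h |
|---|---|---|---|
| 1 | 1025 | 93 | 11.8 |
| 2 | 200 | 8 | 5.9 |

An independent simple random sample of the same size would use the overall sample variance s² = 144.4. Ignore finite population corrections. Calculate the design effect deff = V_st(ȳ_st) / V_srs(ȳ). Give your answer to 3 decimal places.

deff ≈ 0.814

V̂(ȳ_st) = Σ W_h² s_h²/n_h, with W_h = N_h/N and N = 1225:
  stratum 1: (1025/1225)²·11.8²/93 = 1.04823
  stratum 2: (200/1225)²·5.9²/8 = 0.115985
V_st = 1.16422
V_srs = s²/n = 144.4/101 = 1.4297
deff = V_st / V_srs = 1.16422/1.4297 = 0.8143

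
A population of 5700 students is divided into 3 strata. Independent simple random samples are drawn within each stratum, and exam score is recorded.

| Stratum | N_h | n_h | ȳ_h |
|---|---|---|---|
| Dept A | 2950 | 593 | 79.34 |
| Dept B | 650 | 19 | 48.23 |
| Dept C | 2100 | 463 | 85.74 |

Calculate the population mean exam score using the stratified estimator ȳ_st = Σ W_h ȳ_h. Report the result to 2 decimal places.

ȳ_st ≈ 78.15

N = Σ N_h = 5700. Stratum weights W_h = N_h/N.
ȳ_st = (2950·79.34 + 650·48.23 + 2100·85.74) / 5700 = 78.1503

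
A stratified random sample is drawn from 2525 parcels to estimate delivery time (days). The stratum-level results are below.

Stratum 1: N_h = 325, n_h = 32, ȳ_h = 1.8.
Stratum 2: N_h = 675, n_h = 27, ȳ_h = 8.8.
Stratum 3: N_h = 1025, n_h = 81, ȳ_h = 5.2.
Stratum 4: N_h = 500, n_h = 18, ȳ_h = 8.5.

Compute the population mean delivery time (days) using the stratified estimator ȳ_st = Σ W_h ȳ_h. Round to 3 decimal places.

N = Σ N_h = 2525. Stratum weights W_h = N_h/N.
ȳ_st = (325·1.8 + 675·8.8 + 1025·5.2 + 500·8.5) / 2525 = 6.37822

ȳ_st ≈ 6.378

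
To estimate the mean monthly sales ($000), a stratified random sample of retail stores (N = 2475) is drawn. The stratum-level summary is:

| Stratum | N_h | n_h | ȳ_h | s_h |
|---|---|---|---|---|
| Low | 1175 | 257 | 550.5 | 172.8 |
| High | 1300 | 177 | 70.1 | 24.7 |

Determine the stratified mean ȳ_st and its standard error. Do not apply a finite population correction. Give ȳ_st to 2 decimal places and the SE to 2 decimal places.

ȳ_st ≈ 298.17, SE ≈ 5.21

ȳ_st = Σ W_h ȳ_h = (1175·550.5 + 1300·70.1)/2475 = 298.16869
V̂(ȳ_st) = Σ W_h² s_h²/n_h, with W_h = N_h/N and N = 2475:
  stratum Low: (1175/2475)²·172.8²/257 = 26.1866
  stratum High: (1300/2475)²·24.7²/177 = 0.950948
V̂(ȳ_st) = 27.1376
SE(ȳ_st) = √27.1376 = 5.20937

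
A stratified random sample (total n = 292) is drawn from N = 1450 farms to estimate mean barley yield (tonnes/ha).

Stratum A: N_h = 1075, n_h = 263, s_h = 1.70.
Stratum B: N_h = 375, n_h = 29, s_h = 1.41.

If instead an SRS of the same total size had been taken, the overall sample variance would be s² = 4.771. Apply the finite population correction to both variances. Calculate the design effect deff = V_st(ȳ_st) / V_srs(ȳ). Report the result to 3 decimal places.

deff ≈ 0.674

V̂(ȳ_st) = Σ W_h² (1 − n_h/N_h) s_h²/n_h, with W_h = N_h/N and N = 1450:
  stratum A: (1075/1450)²·(1 − 263/1075)·1.70²/263 = 0.00456216
  stratum B: (375/1450)²·(1 − 29/375)·1.41²/29 = 0.00423069
V_st = 0.00879285
V_srs = (1 − 292/1450)·4.771/292 = 0.0130487
deff = V_st / V_srs = 0.00879285/0.0130487 = 0.6738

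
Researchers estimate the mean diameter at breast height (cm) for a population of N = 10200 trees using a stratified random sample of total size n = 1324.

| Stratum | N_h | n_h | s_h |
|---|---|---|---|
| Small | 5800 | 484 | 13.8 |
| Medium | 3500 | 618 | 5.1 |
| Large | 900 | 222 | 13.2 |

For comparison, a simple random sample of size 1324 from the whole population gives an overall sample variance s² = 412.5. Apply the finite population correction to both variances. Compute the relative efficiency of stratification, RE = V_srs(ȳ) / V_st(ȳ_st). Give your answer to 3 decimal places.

RE ≈ 2.164

V̂(ȳ_st) = Σ W_h² (1 − n_h/N_h) s_h²/n_h, with W_h = N_h/N and N = 10200:
  stratum Small: (5800/10200)²·(1 − 484/5800)·13.8²/484 = 0.116607
  stratum Medium: (3500/10200)²·(1 − 618/3500)·5.1²/618 = 0.0040805
  stratum Large: (900/10200)²·(1 − 222/900)·13.2²/222 = 0.00460327
V_st = 0.125291
V_srs = (1 − 1324/10200)·412.5/1324 = 0.271115
Relative efficiency = V_srs / V_st = 0.271115/0.125291 = 2.1639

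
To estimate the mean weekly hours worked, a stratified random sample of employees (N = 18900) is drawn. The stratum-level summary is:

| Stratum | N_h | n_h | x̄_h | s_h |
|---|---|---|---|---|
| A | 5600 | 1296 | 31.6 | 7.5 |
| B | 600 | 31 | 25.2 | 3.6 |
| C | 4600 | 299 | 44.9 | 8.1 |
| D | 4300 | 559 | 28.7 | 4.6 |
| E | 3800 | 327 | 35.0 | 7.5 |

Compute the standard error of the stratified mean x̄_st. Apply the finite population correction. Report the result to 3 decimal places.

SE(x̄_st) ≈ 0.153

V̂(x̄_st) = Σ W_h² (1 − n_h/N_h) s_h²/n_h, with W_h = N_h/N and N = 18900:
  stratum A: (5600/18900)²·(1 − 1296/5600)·7.5²/1296 = 0.00292856
  stratum B: (600/18900)²·(1 − 31/600)·3.6²/31 = 0.000399561
  stratum C: (4600/18900)²·(1 − 299/4600)·8.1²/299 = 0.0121535
  stratum D: (4300/18900)²·(1 − 559/4300)·4.6²/559 = 0.00170465
  stratum E: (3800/18900)²·(1 − 327/3800)·7.5²/327 = 0.00635535
V̂(x̄_st) = 0.0235417
SE(x̄_st) = √0.0235417 = 0.153433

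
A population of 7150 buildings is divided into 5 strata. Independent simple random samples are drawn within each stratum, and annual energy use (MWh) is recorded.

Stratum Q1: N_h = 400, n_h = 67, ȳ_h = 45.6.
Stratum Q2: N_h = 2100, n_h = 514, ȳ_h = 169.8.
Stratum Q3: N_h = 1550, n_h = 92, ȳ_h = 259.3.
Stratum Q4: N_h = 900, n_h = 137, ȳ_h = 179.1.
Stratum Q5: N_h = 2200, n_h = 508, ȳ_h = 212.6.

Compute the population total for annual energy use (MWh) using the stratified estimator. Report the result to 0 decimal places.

τ̂_st = Σ N_h ȳ_h = 400·45.6 + 2100·169.8 + 1550·259.3 + 900·179.1 + 2200·212.6 = 1405645

τ̂_st ≈ 1405645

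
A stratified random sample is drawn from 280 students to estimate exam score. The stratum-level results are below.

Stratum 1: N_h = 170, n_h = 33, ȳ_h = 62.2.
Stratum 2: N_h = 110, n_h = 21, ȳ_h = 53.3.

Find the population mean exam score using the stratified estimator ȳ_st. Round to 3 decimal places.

ȳ_st ≈ 58.704

N = Σ N_h = 280. Stratum weights W_h = N_h/N.
ȳ_st = (170·62.2 + 110·53.3) / 280 = 58.70357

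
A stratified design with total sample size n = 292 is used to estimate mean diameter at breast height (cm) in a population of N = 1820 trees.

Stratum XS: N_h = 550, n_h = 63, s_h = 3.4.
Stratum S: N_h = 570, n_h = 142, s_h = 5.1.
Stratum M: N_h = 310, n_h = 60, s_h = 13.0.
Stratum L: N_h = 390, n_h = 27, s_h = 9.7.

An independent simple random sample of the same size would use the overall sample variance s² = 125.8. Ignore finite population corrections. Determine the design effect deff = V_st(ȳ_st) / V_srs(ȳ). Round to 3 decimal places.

V̂(ȳ_st) = Σ W_h² s_h²/n_h, with W_h = N_h/N and N = 1820:
  stratum XS: (550/1820)²·3.4²/63 = 0.0167571
  stratum S: (570/1820)²·5.1²/142 = 0.0179663
  stratum M: (310/1820)²·13.0²/60 = 0.0817177
  stratum L: (390/1820)²·9.7²/27 = 0.160017
V_st = 0.276458
V_srs = s²/n = 125.8/292 = 0.430822
deff = V_st / V_srs = 0.276458/0.430822 = 0.6417

deff ≈ 0.642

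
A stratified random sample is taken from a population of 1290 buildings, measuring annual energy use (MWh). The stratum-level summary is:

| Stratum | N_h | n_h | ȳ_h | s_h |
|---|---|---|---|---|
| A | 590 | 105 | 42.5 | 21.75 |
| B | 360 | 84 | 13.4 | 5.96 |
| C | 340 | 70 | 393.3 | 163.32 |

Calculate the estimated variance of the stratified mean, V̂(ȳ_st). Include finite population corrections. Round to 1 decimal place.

V̂(ȳ_st) = Σ W_h² (1 − n_h/N_h) s_h²/n_h, with W_h = N_h/N and N = 1290:
  stratum A: (590/1290)²·(1 − 105/590)·21.75²/105 = 0.774718
  stratum B: (360/1290)²·(1 − 84/360)·5.96²/84 = 0.0252491
  stratum C: (340/1290)²·(1 − 70/340)·163.32²/70 = 21.0205
V̂(ȳ_st) = 21.8205

V̂(ȳ_st) ≈ 21.8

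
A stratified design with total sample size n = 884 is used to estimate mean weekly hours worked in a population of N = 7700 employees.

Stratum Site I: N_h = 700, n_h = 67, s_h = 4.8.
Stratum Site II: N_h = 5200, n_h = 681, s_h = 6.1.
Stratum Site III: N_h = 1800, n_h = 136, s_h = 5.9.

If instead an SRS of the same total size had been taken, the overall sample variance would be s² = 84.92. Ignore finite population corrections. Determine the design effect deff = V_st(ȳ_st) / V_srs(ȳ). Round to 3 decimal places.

deff ≈ 0.435

V̂(ȳ_st) = Σ W_h² s_h²/n_h, with W_h = N_h/N and N = 7700:
  stratum Site I: (700/7700)²·4.8²/67 = 0.00284199
  stratum Site II: (5200/7700)²·6.1²/681 = 0.0249194
  stratum Site III: (1800/7700)²·5.9²/136 = 0.0139871
V_st = 0.0417485
V_srs = s²/n = 84.92/884 = 0.0960633
deff = V_st / V_srs = 0.0417485/0.0960633 = 0.4346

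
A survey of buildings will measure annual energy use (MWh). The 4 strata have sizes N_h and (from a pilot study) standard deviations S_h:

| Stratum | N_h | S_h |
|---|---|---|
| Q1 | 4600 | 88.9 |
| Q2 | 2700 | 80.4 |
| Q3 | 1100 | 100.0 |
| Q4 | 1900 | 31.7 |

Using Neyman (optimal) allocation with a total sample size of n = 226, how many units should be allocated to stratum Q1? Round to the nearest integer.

Neyman allocation: n_h = n · N_h S_h / Σ N_i S_i, with n = 226.
  stratum Q1: N_h·S_h = 4600·88.9 = 408940.00
  stratum Q2: N_h·S_h = 2700·80.4 = 217080.00
  stratum Q3: N_h·S_h = 1100·100.0 = 110000.00
  stratum Q4: N_h·S_h = 1900·31.7 = 60230.00
Σ N_h S_h = 796250.00
n for stratum Q1 = 226·408940.00/796250.00 = 116.070 → 116

116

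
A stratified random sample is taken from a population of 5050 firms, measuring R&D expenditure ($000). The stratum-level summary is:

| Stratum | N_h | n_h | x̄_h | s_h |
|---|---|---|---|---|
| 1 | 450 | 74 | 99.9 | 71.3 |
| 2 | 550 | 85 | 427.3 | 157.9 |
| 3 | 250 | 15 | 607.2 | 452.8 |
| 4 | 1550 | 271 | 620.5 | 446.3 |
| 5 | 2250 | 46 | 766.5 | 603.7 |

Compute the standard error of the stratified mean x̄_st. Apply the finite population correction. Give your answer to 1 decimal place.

SE(x̄_st) ≈ 40.4

V̂(x̄_st) = Σ W_h² (1 − n_h/N_h) s_h²/n_h, with W_h = N_h/N and N = 5050:
  stratum 1: (450/5050)²·(1 − 74/450)·71.3²/74 = 0.45579
  stratum 2: (550/5050)²·(1 − 85/550)·157.9²/85 = 2.94156
  stratum 3: (250/5050)²·(1 − 15/250)·452.8²/15 = 31.4881
  stratum 4: (1550/5050)²·(1 − 271/1550)·446.3²/271 = 57.1352
  stratum 5: (2250/5050)²·(1 − 46/2250)·603.7²/46 = 1540.62
V̂(x̄_st) = 1632.64
SE(x̄_st) = √1632.64 = 40.406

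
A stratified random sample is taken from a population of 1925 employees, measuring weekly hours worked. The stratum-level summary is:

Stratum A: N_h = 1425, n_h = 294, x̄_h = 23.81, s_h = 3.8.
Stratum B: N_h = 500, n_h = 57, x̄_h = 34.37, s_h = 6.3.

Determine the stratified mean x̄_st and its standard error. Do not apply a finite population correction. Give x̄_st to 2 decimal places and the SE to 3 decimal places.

x̄_st ≈ 26.55, SE ≈ 0.272

x̄_st = Σ W_h x̄_h = (1425·23.81 + 500·34.37)/1925 = 26.55286
V̂(x̄_st) = Σ W_h² s_h²/n_h, with W_h = N_h/N and N = 1925:
  stratum A: (1425/1925)²·3.8²/294 = 0.0269146
  stratum B: (500/1925)²·6.3²/57 = 0.0469769
V̂(x̄_st) = 0.0738916
SE(x̄_st) = √0.0738916 = 0.27183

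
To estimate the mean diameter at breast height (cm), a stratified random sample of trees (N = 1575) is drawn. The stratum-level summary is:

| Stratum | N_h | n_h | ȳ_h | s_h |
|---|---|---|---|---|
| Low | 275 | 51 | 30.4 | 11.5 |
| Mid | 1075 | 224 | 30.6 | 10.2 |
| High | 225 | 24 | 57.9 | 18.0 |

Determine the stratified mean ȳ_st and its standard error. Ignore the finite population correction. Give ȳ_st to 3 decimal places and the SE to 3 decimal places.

ȳ_st = Σ W_h ȳ_h = (275·30.4 + 1075·30.6 + 225·57.9)/1575 = 34.46508
V̂(ȳ_st) = Σ W_h² s_h²/n_h, with W_h = N_h/N and N = 1575:
  stratum Low: (275/1575)²·11.5²/51 = 0.0790551
  stratum Mid: (1075/1575)²·10.2²/224 = 0.216376
  stratum High: (225/1575)²·18.0²/24 = 0.27551
V̂(ȳ_st) = 0.570941
SE(ȳ_st) = √0.570941 = 0.755606

ȳ_st ≈ 34.465, SE ≈ 0.756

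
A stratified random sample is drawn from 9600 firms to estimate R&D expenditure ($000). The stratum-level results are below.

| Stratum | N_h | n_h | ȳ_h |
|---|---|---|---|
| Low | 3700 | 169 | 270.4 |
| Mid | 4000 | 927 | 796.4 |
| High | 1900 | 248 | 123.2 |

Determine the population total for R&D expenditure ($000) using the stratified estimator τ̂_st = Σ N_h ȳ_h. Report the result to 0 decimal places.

τ̂_st = Σ N_h ȳ_h = 3700·270.4 + 4000·796.4 + 1900·123.2 = 4420160

τ̂_st ≈ 4420160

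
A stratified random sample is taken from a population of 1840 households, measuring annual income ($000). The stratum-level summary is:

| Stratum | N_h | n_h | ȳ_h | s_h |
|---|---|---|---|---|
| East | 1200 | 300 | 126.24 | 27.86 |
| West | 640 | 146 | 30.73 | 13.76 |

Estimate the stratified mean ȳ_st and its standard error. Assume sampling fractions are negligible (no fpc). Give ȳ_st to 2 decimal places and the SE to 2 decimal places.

ȳ_st ≈ 93.02, SE ≈ 1.12

ȳ_st = Σ W_h ȳ_h = (1200·126.24 + 640·30.73)/1840 = 93.01913
V̂(ȳ_st) = Σ W_h² s_h²/n_h, with W_h = N_h/N and N = 1840:
  stratum East: (1200/1840)²·27.86²/300 = 1.10044
  stratum West: (640/1840)²·13.76²/146 = 0.156895
V̂(ȳ_st) = 1.25734
SE(ȳ_st) = √1.25734 = 1.12131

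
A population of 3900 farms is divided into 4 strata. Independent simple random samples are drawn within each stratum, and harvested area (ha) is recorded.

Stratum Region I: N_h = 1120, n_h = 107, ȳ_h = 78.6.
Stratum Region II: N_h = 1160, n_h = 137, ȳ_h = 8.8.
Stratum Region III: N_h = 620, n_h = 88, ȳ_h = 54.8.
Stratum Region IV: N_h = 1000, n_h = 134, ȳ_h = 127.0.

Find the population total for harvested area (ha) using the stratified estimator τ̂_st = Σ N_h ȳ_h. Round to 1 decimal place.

τ̂_st ≈ 259216.0

τ̂_st = Σ N_h ȳ_h = 1120·78.6 + 1160·8.8 + 620·54.8 + 1000·127.0 = 259216.0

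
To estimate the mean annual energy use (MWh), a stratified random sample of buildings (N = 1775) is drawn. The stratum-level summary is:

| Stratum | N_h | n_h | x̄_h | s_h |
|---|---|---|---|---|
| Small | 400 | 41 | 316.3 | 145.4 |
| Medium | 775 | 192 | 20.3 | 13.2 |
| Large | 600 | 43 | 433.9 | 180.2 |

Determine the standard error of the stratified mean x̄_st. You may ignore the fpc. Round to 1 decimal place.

SE(x̄_st) ≈ 10.6

V̂(x̄_st) = Σ W_h² s_h²/n_h, with W_h = N_h/N and N = 1775:
  stratum Small: (400/1775)²·145.4²/41 = 26.1859
  stratum Medium: (775/1775)²·13.2²/192 = 0.173003
  stratum Large: (600/1775)²·180.2²/43 = 86.2873
V̂(x̄_st) = 112.646
SE(x̄_st) = √112.646 = 10.6135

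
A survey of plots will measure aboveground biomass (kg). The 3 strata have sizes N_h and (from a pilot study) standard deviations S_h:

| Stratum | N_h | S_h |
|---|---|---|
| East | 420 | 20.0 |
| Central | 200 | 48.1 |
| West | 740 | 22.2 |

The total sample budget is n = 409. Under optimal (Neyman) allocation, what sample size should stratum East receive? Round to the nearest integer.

100

Neyman allocation: n_h = n · N_h S_h / Σ N_i S_i, with n = 409.
  stratum East: N_h·S_h = 420·20.0 = 8400.00
  stratum Central: N_h·S_h = 200·48.1 = 9620.00
  stratum West: N_h·S_h = 740·22.2 = 16428.00
Σ N_h S_h = 34448.00
n for stratum East = 409·8400.00/34448.00 = 99.733 → 100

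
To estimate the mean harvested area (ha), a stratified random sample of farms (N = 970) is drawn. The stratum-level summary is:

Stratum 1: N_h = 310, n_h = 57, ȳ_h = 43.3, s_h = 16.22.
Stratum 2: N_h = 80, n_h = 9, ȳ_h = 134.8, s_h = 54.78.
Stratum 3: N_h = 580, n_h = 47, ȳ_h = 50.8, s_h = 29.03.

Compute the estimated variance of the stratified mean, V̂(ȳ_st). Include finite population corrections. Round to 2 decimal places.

V̂(ȳ_st) = Σ W_h² (1 − n_h/N_h) s_h²/n_h, with W_h = N_h/N and N = 970:
  stratum 1: (310/970)²·(1 − 57/310)·16.22²/57 = 0.384738
  stratum 2: (80/970)²·(1 − 9/80)·54.78²/9 = 2.01283
  stratum 3: (580/970)²·(1 − 47/580)·29.03²/47 = 5.89126
V̂(ȳ_st) = 8.28882

V̂(ȳ_st) ≈ 8.29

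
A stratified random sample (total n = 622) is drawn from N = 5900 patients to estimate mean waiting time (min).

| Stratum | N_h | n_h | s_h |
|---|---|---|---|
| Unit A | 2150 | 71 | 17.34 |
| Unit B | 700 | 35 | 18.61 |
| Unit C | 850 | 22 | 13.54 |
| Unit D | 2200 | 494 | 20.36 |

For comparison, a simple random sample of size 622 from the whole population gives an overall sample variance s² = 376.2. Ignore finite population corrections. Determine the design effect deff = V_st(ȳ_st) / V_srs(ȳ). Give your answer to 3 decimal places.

V̂(ȳ_st) = Σ W_h² s_h²/n_h, with W_h = N_h/N and N = 5900:
  stratum Unit A: (2150/5900)²·17.34²/71 = 0.562358
  stratum Unit B: (700/5900)²·18.61²/35 = 0.139289
  stratum Unit C: (850/5900)²·13.54²/22 = 0.172961
  stratum Unit D: (2200/5900)²·20.36²/494 = 0.116673
V_st = 0.991281
V_srs = s²/n = 376.2/622 = 0.604823
deff = V_st / V_srs = 0.991281/0.604823 = 1.6390

deff ≈ 1.639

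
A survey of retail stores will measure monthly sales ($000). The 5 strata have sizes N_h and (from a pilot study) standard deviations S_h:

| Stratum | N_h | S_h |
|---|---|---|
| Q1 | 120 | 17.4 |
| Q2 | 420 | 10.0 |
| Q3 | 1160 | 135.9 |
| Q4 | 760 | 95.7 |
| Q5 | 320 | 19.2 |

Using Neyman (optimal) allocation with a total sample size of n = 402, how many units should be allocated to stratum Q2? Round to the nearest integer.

7

Neyman allocation: n_h = n · N_h S_h / Σ N_i S_i, with n = 402.
  stratum Q1: N_h·S_h = 120·17.4 = 2088.00
  stratum Q2: N_h·S_h = 420·10.0 = 4200.00
  stratum Q3: N_h·S_h = 1160·135.9 = 157644.00
  stratum Q4: N_h·S_h = 760·95.7 = 72732.00
  stratum Q5: N_h·S_h = 320·19.2 = 6144.00
Σ N_h S_h = 242808.00
n for stratum Q2 = 402·4200.00/242808.00 = 6.954 → 7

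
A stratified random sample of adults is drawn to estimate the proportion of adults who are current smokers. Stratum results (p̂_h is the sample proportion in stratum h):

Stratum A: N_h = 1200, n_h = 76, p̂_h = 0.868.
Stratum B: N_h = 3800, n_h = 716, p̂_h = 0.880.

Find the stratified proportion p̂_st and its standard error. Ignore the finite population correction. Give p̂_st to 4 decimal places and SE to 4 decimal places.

p̂_st ≈ 0.8771, SE ≈ 0.0132

N = 5000; stratum weights W_h = N_h/N.
p̂_st = Σ W_h p̂_h = (1200·0.868 + 3800·0.880)/5000 = 0.87712
V̂(p̂_st) = Σ W_h² p̂_h(1−p̂_h)/(n_h−1):
  stratum A: (1200/5000)²·0.868·0.132/75 = 8.79944e-05
  stratum B: (3800/5000)²·0.880·0.120/715 = 8.53071e-05
V̂(p̂_st) = 0.000173301; SE = √V̂ = 0.0131644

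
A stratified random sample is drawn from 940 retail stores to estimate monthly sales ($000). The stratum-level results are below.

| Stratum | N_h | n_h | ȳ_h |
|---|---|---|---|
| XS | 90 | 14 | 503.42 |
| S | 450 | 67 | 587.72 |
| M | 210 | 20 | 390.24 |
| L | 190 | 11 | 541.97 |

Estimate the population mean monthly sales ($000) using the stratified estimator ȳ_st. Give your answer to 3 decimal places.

N = Σ N_h = 940. Stratum weights W_h = N_h/N.
ȳ_st = (90·503.42 + 450·587.72 + 210·390.24 + 190·541.97) / 940 = 526.28351

ȳ_st ≈ 526.284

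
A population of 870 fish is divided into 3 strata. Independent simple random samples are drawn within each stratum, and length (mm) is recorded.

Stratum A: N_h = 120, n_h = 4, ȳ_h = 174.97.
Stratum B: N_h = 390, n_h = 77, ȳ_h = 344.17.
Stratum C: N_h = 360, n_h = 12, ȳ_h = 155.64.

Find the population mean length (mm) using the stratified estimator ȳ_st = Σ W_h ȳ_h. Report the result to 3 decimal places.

N = Σ N_h = 870. Stratum weights W_h = N_h/N.
ȳ_st = (120·174.97 + 390·344.17 + 360·155.64) / 870 = 242.81966

ȳ_st ≈ 242.820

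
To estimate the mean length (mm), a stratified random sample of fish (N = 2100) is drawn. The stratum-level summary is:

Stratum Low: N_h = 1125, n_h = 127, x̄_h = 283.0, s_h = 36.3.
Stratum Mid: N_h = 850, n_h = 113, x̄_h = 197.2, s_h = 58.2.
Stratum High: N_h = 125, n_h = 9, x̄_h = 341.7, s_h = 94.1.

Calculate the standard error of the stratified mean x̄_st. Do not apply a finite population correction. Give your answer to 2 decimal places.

SE(x̄_st) ≈ 3.37

V̂(x̄_st) = Σ W_h² s_h²/n_h, with W_h = N_h/N and N = 2100:
  stratum Low: (1125/2100)²·36.3²/127 = 2.97767
  stratum Mid: (850/2100)²·58.2²/113 = 4.91096
  stratum High: (125/2100)²·94.1²/9 = 3.48593
V̂(x̄_st) = 11.3746
SE(x̄_st) = √11.3746 = 3.37262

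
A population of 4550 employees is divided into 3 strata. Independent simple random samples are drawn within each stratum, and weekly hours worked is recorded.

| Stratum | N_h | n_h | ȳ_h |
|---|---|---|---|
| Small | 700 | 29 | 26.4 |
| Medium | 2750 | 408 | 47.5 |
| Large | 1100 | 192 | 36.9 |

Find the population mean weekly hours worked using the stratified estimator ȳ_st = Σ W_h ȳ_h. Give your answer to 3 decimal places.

N = Σ N_h = 4550. Stratum weights W_h = N_h/N.
ȳ_st = (700·26.4 + 2750·47.5 + 1100·36.9) / 4550 = 41.69121

ȳ_st ≈ 41.691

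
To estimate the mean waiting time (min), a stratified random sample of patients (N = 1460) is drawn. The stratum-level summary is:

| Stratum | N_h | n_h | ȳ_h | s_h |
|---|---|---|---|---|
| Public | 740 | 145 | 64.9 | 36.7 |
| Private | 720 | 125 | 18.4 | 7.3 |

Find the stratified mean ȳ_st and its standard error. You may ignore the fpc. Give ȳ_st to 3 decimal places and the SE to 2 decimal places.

ȳ_st = Σ W_h ȳ_h = (740·64.9 + 720·18.4)/1460 = 41.96849
V̂(ȳ_st) = Σ W_h² s_h²/n_h, with W_h = N_h/N and N = 1460:
  stratum Public: (740/1460)²·36.7²/145 = 2.38628
  stratum Private: (720/1460)²·7.3²/125 = 0.10368
V̂(ȳ_st) = 2.48996
SE(ȳ_st) = √2.48996 = 1.57796

ȳ_st ≈ 41.968, SE ≈ 1.58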